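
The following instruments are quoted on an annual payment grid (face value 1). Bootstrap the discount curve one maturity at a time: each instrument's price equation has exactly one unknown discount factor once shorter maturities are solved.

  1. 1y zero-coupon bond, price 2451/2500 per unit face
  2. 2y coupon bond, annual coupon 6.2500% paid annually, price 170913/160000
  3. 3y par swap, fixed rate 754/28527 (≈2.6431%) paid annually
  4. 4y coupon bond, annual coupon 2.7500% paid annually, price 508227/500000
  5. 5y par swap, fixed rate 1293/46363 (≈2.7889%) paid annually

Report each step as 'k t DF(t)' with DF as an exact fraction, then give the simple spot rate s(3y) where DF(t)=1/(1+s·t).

1 1 2451/2500
2 2 9477/10000
3 3 4623/5000
4 4 9129/10000
5 5 8707/10000
s(3y) = (1/(4623/5000) − 1)/(3) = 377/13869 ≈ 2.7183%

step 1 [1y] zero: DF = P = 2451/2500 ≈ 0.980400
step 2 [2y] bond c/1=1/16: DF=(170913/160000 − 1/16·(0.980400))/(1+1/16) = 9477/10000 ≈ 0.947700
step 3 [3y] swap r/1=754/28527: DF=(1 − 754/28527·(0.980400+0.947700))/(1+754/28527) = 4623/5000 ≈ 0.924600
step 4 [4y] bond c/1=11/400: DF=(508227/500000 − 11/400·(0.980400+0.947700+0.924600))/(1+11/400) = 9129/10000 ≈ 0.912900
step 5 [5y] swap r/1=1293/46363: DF=(1 − 1293/46363·(0.980400+0.947700+0.924600+0.912900))/(1+1293/46363) = 8707/10000 ≈ 0.870700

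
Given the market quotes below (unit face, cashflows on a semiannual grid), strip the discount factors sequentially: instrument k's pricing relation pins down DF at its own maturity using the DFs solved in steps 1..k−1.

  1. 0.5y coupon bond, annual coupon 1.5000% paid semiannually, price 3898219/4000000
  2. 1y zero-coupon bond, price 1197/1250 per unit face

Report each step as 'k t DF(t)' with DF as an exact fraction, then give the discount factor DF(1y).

1 1/2 9673/10000
2 1 1197/1250
DF(1y) = 1197/1250 ≈ 0.957600

step 1 [0.5y] bond c/2=3/400: DF=(3898219/4000000 − 3/400·(0))/(1+3/400) = 9673/10000 ≈ 0.967300
step 2 [1y] zero: DF = P = 1197/1250 ≈ 0.957600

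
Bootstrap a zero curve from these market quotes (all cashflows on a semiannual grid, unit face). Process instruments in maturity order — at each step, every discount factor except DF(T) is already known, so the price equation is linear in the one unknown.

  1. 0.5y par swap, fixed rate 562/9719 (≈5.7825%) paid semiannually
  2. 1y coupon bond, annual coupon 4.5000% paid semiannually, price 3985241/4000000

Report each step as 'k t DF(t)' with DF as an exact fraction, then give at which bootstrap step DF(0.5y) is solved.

1 1/2 9719/10000
2 1 953/1000
DF(0.5y) is solved at step 1

step 1 [0.5y] swap r/2=281/9719: DF=(1 − 281/9719·(0))/(1+281/9719) = 9719/10000 ≈ 0.971900
step 2 [1y] bond c/2=9/400: DF=(3985241/4000000 − 9/400·(0.971900))/(1+9/400) = 953/1000 ≈ 0.953000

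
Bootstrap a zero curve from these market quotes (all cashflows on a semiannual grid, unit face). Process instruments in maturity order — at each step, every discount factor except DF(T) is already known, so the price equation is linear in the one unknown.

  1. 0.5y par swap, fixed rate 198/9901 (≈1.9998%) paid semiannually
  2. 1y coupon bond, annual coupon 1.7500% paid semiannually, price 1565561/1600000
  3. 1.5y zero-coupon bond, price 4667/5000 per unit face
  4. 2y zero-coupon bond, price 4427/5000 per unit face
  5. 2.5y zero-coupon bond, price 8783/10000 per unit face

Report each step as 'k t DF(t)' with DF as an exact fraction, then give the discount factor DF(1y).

1 1/2 9901/10000
2 1 4807/5000
3 3/2 4667/5000
4 2 4427/5000
5 5/2 8783/10000
DF(1y) = 4807/5000 ≈ 0.961400

step 1 [0.5y] swap r/2=99/9901: DF=(1 − 99/9901·(0))/(1+99/9901) = 9901/10000 ≈ 0.990100
step 2 [1y] bond c/2=7/800: DF=(1565561/1600000 − 7/800·(0.990100))/(1+7/800) = 4807/5000 ≈ 0.961400
step 3 [1.5y] zero: DF = P = 4667/5000 ≈ 0.933400
step 4 [2y] zero: DF = P = 4427/5000 ≈ 0.885400
step 5 [2.5y] zero: DF = P = 8783/10000 ≈ 0.878300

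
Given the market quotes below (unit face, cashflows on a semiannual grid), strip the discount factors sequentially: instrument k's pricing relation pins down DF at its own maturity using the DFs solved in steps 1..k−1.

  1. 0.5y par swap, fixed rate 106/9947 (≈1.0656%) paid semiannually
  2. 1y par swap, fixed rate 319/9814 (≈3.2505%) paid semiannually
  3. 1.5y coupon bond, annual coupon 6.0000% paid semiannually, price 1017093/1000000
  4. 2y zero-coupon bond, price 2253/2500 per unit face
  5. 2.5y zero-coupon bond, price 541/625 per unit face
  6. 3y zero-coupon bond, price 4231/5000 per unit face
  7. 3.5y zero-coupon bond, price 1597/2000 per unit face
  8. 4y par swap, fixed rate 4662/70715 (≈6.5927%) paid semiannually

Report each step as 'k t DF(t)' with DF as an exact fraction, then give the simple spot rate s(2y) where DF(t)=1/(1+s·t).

step 1 [0.5y] swap r/2=53/9947: DF=(1 − 53/9947·(0))/(1+53/9947) = 9947/10000 ≈ 0.994700
step 2 [1y] swap r/2=319/19628: DF=(1 − 319/19628·(0.994700))/(1+319/19628) = 9681/10000 ≈ 0.968100
step 3 [1.5y] bond c/2=3/100: DF=(1017093/1000000 − 3/100·(0.994700+0.968100))/(1+3/100) = 9303/10000 ≈ 0.930300
step 4 [2y] zero: DF = P = 2253/2500 ≈ 0.901200
step 5 [2.5y] zero: DF = P = 541/625 ≈ 0.865600
step 6 [3y] zero: DF = P = 4231/5000 ≈ 0.846200
step 7 [3.5y] zero: DF = P = 1597/2000 ≈ 0.798500
step 8 [4y] swap r/2=2331/70715: DF=(1 − 2331/70715·(0.994700+0.968100+0.930300+0.901200+0.865600+0.846200+0.798500))/(1+2331/70715) = 7669/10000 ≈ 0.766900

1 1/2 9947/10000
2 1 9681/10000
3 3/2 9303/10000
4 2 2253/2500
5 5/2 541/625
6 3 4231/5000
7 7/2 1597/2000
8 4 7669/10000
s(2y) = (1/(2253/2500) − 1)/(2) = 247/4506 ≈ 5.4816%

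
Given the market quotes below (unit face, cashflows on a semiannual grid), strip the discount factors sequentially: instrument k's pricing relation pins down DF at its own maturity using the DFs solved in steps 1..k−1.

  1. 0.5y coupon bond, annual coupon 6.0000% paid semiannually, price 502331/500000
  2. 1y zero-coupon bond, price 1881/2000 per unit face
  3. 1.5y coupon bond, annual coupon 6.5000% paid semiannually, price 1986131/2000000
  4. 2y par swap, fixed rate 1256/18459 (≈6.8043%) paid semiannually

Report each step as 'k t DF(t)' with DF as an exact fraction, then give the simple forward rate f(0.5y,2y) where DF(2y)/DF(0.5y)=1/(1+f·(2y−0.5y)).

1 1/2 4877/5000
2 1 1881/2000
3 3/2 1803/2000
4 2 1093/1250
f(0.5y,2y) = ((4877/5000)/(1093/1250) − 1)/(3/2) = 505/6558 ≈ 7.7005%

step 1 [0.5y] bond c/2=3/100: DF=(502331/500000 − 3/100·(0))/(1+3/100) = 4877/5000 ≈ 0.975400
step 2 [1y] zero: DF = P = 1881/2000 ≈ 0.940500
step 3 [1.5y] bond c/2=13/400: DF=(1986131/2000000 − 13/400·(0.975400+0.940500))/(1+13/400) = 1803/2000 ≈ 0.901500
step 4 [2y] swap r/2=628/18459: DF=(1 − 628/18459·(0.975400+0.940500+0.901500))/(1+628/18459) = 1093/1250 ≈ 0.874400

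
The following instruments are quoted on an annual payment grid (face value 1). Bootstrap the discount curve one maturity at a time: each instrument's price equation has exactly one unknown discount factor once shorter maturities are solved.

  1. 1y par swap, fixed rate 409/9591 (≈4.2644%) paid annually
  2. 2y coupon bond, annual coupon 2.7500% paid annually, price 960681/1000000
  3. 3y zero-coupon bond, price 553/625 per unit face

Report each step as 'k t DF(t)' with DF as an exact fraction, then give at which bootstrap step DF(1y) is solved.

step 1 [1y] swap r/1=409/9591: DF=(1 − 409/9591·(0))/(1+409/9591) = 9591/10000 ≈ 0.959100
step 2 [2y] bond c/1=11/400: DF=(960681/1000000 − 11/400·(0.959100))/(1+11/400) = 9093/10000 ≈ 0.909300
step 3 [3y] zero: DF = P = 553/625 ≈ 0.884800

1 1 9591/10000
2 2 9093/10000
3 3 553/625
DF(1y) is solved at step 1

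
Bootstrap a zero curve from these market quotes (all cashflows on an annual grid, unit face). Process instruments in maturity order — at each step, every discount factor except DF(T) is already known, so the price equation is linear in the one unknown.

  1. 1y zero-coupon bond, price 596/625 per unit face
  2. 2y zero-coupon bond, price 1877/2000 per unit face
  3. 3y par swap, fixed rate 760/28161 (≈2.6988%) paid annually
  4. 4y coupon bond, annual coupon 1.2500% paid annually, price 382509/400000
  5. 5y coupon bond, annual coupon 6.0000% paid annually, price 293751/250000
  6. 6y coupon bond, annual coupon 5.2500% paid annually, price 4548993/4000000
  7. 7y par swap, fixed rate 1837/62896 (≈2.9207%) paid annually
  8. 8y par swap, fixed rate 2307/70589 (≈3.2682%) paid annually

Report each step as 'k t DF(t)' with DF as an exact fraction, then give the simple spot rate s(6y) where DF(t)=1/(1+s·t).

1 1 596/625
2 2 1877/2000
3 3 231/250
4 4 9097/10000
5 5 561/625
6 6 8499/10000
7 7 8163/10000
8 8 7693/10000
s(6y) = (1/(8499/10000) − 1)/(6) = 1501/50994 ≈ 2.9435%

step 1 [1y] zero: DF = P = 596/625 ≈ 0.953600
step 2 [2y] zero: DF = P = 1877/2000 ≈ 0.938500
step 3 [3y] swap r/1=760/28161: DF=(1 − 760/28161·(0.953600+0.938500))/(1+760/28161) = 231/250 ≈ 0.924000
step 4 [4y] bond c/1=1/80: DF=(382509/400000 − 1/80·(0.953600+0.938500+0.924000))/(1+1/80) = 9097/10000 ≈ 0.909700
step 5 [5y] bond c/1=3/50: DF=(293751/250000 − 3/50·(0.953600+0.938500+0.924000+0.909700))/(1+3/50) = 561/625 ≈ 0.897600
step 6 [6y] bond c/1=21/400: DF=(4548993/4000000 − 21/400·(0.953600+0.938500+0.924000+0.909700+0.897600))/(1+21/400) = 8499/10000 ≈ 0.849900
step 7 [7y] swap r/1=1837/62896: DF=(1 − 1837/62896·(0.953600+0.938500+0.924000+0.909700+0.897600+0.849900))/(1+1837/62896) = 8163/10000 ≈ 0.816300
step 8 [8y] swap r/1=2307/70589: DF=(1 − 2307/70589·(0.953600+0.938500+0.924000+0.909700+0.897600+0.849900+0.816300))/(1+2307/70589) = 7693/10000 ≈ 0.769300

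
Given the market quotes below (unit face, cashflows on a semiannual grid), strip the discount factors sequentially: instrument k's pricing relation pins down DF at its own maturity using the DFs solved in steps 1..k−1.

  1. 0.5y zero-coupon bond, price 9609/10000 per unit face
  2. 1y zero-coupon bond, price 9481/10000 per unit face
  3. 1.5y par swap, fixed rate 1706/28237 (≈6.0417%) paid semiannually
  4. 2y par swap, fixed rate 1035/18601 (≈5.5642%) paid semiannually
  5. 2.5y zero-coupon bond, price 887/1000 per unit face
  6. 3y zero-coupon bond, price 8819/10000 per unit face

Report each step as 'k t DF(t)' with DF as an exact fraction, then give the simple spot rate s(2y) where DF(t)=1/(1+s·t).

step 1 [0.5y] zero: DF = P = 9609/10000 ≈ 0.960900
step 2 [1y] zero: DF = P = 9481/10000 ≈ 0.948100
step 3 [1.5y] swap r/2=853/28237: DF=(1 − 853/28237·(0.960900+0.948100))/(1+853/28237) = 9147/10000 ≈ 0.914700
step 4 [2y] swap r/2=1035/37202: DF=(1 − 1035/37202·(0.960900+0.948100+0.914700))/(1+1035/37202) = 1793/2000 ≈ 0.896500
step 5 [2.5y] zero: DF = P = 887/1000 ≈ 0.887000
step 6 [3y] zero: DF = P = 8819/10000 ≈ 0.881900

1 1/2 9609/10000
2 1 9481/10000
3 3/2 9147/10000
4 2 1793/2000
5 5/2 887/1000
6 3 8819/10000
s(2y) = (1/(1793/2000) − 1)/(2) = 207/3586 ≈ 5.7724%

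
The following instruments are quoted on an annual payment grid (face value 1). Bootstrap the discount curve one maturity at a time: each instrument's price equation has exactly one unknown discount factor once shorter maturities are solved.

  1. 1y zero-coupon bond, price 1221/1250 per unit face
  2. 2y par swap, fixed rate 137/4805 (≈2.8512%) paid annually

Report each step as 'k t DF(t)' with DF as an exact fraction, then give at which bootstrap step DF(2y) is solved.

1 1 1221/1250
2 2 2363/2500
DF(2y) is solved at step 2

step 1 [1y] zero: DF = P = 1221/1250 ≈ 0.976800
step 2 [2y] swap r/1=137/4805: DF=(1 − 137/4805·(0.976800))/(1+137/4805) = 2363/2500 ≈ 0.945200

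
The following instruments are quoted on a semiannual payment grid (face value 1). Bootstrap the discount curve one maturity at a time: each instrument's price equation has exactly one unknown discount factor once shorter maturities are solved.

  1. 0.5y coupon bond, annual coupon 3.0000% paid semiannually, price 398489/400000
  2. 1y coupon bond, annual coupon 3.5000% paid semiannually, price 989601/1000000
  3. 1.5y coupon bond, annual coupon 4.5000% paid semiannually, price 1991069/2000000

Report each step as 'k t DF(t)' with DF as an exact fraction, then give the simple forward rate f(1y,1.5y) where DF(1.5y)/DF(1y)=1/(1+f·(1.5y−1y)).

step 1 [0.5y] bond c/2=3/200: DF=(398489/400000 − 3/200·(0))/(1+3/200) = 1963/2000 ≈ 0.981500
step 2 [1y] bond c/2=7/400: DF=(989601/1000000 − 7/400·(0.981500))/(1+7/400) = 9557/10000 ≈ 0.955700
step 3 [1.5y] bond c/2=9/400: DF=(1991069/2000000 − 9/400·(0.981500+0.955700))/(1+9/400) = 931/1000 ≈ 0.931000

1 1/2 1963/2000
2 1 9557/10000
3 3/2 931/1000
f(1y,1.5y) = ((9557/10000)/(931/1000) − 1)/(1/2) = 13/245 ≈ 5.3061%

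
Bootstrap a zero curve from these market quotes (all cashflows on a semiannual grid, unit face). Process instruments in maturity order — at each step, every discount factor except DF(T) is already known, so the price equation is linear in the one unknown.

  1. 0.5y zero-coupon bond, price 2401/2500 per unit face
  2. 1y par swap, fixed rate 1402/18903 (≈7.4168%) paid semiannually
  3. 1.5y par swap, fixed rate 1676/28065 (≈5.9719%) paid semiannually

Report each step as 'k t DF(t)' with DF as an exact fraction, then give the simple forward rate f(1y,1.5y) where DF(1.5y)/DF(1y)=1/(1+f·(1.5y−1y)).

1 1/2 2401/2500
2 1 9299/10000
3 3/2 4581/5000
f(1y,1.5y) = ((9299/10000)/(4581/5000) − 1)/(1/2) = 137/4581 ≈ 2.9906%

step 1 [0.5y] zero: DF = P = 2401/2500 ≈ 0.960400
step 2 [1y] swap r/2=701/18903: DF=(1 − 701/18903·(0.960400))/(1+701/18903) = 9299/10000 ≈ 0.929900
step 3 [1.5y] swap r/2=838/28065: DF=(1 − 838/28065·(0.960400+0.929900))/(1+838/28065) = 4581/5000 ≈ 0.916200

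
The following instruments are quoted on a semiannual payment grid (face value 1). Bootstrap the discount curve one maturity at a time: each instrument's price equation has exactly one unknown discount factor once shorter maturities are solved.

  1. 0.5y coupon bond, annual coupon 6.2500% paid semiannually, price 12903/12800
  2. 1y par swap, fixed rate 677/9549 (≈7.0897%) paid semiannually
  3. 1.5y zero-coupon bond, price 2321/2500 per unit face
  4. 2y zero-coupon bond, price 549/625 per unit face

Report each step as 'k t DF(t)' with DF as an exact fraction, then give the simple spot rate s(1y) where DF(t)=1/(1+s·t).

step 1 [0.5y] bond c/2=1/32: DF=(12903/12800 − 1/32·(0))/(1+1/32) = 391/400 ≈ 0.977500
step 2 [1y] swap r/2=677/19098: DF=(1 − 677/19098·(0.977500))/(1+677/19098) = 9323/10000 ≈ 0.932300
step 3 [1.5y] zero: DF = P = 2321/2500 ≈ 0.928400
step 4 [2y] zero: DF = P = 549/625 ≈ 0.878400

1 1/2 391/400
2 1 9323/10000
3 3/2 2321/2500
4 2 549/625
s(1y) = (1/(9323/10000) − 1)/(1) = 677/9323 ≈ 7.2616%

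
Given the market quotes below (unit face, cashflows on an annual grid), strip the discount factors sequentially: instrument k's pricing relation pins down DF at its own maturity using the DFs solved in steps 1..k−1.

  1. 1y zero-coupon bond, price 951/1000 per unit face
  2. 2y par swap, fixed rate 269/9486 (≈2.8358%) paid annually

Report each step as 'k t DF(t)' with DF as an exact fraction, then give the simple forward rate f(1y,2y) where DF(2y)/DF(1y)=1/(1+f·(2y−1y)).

step 1 [1y] zero: DF = P = 951/1000 ≈ 0.951000
step 2 [2y] swap r/1=269/9486: DF=(1 − 269/9486·(0.951000))/(1+269/9486) = 4731/5000 ≈ 0.946200

1 1 951/1000
2 2 4731/5000
f(1y,2y) = ((951/1000)/(4731/5000) − 1)/(1) = 8/1577 ≈ 0.5073%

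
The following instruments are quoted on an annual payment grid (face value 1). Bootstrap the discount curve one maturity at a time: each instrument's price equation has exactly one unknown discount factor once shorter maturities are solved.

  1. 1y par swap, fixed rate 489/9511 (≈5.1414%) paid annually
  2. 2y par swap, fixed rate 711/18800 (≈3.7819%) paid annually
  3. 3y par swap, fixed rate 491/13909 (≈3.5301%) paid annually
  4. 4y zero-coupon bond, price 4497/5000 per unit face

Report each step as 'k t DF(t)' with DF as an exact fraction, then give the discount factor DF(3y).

step 1 [1y] swap r/1=489/9511: DF=(1 − 489/9511·(0))/(1+489/9511) = 9511/10000 ≈ 0.951100
step 2 [2y] swap r/1=711/18800: DF=(1 − 711/18800·(0.951100))/(1+711/18800) = 9289/10000 ≈ 0.928900
step 3 [3y] swap r/1=491/13909: DF=(1 − 491/13909·(0.951100+0.928900))/(1+491/13909) = 4509/5000 ≈ 0.901800
step 4 [4y] zero: DF = P = 4497/5000 ≈ 0.899400

1 1 9511/10000
2 2 9289/10000
3 3 4509/5000
4 4 4497/5000
DF(3y) = 4509/5000 ≈ 0.901800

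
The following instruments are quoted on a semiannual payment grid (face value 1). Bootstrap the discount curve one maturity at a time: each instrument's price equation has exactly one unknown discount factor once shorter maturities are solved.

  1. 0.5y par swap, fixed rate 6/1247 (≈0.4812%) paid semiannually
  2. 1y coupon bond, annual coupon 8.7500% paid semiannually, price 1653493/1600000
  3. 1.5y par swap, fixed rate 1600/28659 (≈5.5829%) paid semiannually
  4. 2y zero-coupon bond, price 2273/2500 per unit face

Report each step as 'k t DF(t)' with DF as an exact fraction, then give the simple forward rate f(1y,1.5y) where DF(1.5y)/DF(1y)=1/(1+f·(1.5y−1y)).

step 1 [0.5y] swap r/2=3/1247: DF=(1 − 3/1247·(0))/(1+3/1247) = 1247/1250 ≈ 0.997600
step 2 [1y] bond c/2=7/160: DF=(1653493/1600000 − 7/160·(0.997600))/(1+7/160) = 9483/10000 ≈ 0.948300
step 3 [1.5y] swap r/2=800/28659: DF=(1 − 800/28659·(0.997600+0.948300))/(1+800/28659) = 23/25 ≈ 0.920000
step 4 [2y] zero: DF = P = 2273/2500 ≈ 0.909200

1 1/2 1247/1250
2 1 9483/10000
3 3/2 23/25
4 2 2273/2500
f(1y,1.5y) = ((9483/10000)/(23/25) − 1)/(1/2) = 283/4600 ≈ 6.1522%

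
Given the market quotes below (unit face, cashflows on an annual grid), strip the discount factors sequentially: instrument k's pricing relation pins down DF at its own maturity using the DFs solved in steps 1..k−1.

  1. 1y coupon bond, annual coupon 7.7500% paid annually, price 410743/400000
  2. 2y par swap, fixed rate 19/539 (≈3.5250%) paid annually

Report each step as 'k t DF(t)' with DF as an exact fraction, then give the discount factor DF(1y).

1 1 953/1000
2 2 1867/2000
DF(1y) = 953/1000 ≈ 0.953000

step 1 [1y] bond c/1=31/400: DF=(410743/400000 − 31/400·(0))/(1+31/400) = 953/1000 ≈ 0.953000
step 2 [2y] swap r/1=19/539: DF=(1 − 19/539·(0.953000))/(1+19/539) = 1867/2000 ≈ 0.933500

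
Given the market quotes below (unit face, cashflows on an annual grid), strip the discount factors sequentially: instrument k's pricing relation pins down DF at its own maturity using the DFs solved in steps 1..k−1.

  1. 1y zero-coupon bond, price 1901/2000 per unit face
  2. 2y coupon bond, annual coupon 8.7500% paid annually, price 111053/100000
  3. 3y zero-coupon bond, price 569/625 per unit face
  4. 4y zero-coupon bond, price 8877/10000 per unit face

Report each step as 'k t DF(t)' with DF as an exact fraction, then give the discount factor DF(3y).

1 1 1901/2000
2 2 9447/10000
3 3 569/625
4 4 8877/10000
DF(3y) = 569/625 ≈ 0.910400

step 1 [1y] zero: DF = P = 1901/2000 ≈ 0.950500
step 2 [2y] bond c/1=7/80: DF=(111053/100000 − 7/80·(0.950500))/(1+7/80) = 9447/10000 ≈ 0.944700
step 3 [3y] zero: DF = P = 569/625 ≈ 0.910400
step 4 [4y] zero: DF = P = 8877/10000 ≈ 0.887700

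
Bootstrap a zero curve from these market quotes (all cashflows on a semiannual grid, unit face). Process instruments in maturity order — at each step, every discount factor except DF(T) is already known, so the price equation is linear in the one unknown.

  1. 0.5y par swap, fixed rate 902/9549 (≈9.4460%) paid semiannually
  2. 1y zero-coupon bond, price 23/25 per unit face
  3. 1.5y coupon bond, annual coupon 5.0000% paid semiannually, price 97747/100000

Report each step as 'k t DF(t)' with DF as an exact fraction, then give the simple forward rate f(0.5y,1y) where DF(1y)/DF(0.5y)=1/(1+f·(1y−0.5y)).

step 1 [0.5y] swap r/2=451/9549: DF=(1 − 451/9549·(0))/(1+451/9549) = 9549/10000 ≈ 0.954900
step 2 [1y] zero: DF = P = 23/25 ≈ 0.920000
step 3 [1.5y] bond c/2=1/40: DF=(97747/100000 − 1/40·(0.954900+0.920000))/(1+1/40) = 9079/10000 ≈ 0.907900

1 1/2 9549/10000
2 1 23/25
3 3/2 9079/10000
f(0.5y,1y) = ((9549/10000)/(23/25) − 1)/(1/2) = 349/4600 ≈ 7.5870%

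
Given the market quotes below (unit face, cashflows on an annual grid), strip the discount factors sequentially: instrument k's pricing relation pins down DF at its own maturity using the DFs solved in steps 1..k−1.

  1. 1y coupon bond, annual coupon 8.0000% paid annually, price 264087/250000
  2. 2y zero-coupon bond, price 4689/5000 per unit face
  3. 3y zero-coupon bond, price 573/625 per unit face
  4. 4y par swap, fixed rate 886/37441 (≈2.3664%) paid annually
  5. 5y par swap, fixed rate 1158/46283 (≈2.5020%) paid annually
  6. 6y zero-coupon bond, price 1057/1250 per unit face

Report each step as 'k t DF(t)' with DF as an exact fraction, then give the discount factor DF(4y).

1 1 9781/10000
2 2 4689/5000
3 3 573/625
4 4 4557/5000
5 5 4421/5000
6 6 1057/1250
DF(4y) = 4557/5000 ≈ 0.911400

step 1 [1y] bond c/1=2/25: DF=(264087/250000 − 2/25·(0))/(1+2/25) = 9781/10000 ≈ 0.978100
step 2 [2y] zero: DF = P = 4689/5000 ≈ 0.937800
step 3 [3y] zero: DF = P = 573/625 ≈ 0.916800
step 4 [4y] swap r/1=886/37441: DF=(1 − 886/37441·(0.978100+0.937800+0.916800))/(1+886/37441) = 4557/5000 ≈ 0.911400
step 5 [5y] swap r/1=1158/46283: DF=(1 − 1158/46283·(0.978100+0.937800+0.916800+0.911400))/(1+1158/46283) = 4421/5000 ≈ 0.884200
step 6 [6y] zero: DF = P = 1057/1250 ≈ 0.845600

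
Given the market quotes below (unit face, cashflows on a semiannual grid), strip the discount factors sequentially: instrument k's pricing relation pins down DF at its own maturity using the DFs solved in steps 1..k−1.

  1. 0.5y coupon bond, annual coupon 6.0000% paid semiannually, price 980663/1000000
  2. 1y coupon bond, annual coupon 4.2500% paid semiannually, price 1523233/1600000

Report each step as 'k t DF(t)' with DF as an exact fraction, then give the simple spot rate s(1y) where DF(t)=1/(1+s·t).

step 1 [0.5y] bond c/2=3/100: DF=(980663/1000000 − 3/100·(0))/(1+3/100) = 9521/10000 ≈ 0.952100
step 2 [1y] bond c/2=17/800: DF=(1523233/1600000 − 17/800·(0.952100))/(1+17/800) = 2281/2500 ≈ 0.912400

1 1/2 9521/10000
2 1 2281/2500
s(1y) = (1/(2281/2500) − 1)/(1) = 219/2281 ≈ 9.6011%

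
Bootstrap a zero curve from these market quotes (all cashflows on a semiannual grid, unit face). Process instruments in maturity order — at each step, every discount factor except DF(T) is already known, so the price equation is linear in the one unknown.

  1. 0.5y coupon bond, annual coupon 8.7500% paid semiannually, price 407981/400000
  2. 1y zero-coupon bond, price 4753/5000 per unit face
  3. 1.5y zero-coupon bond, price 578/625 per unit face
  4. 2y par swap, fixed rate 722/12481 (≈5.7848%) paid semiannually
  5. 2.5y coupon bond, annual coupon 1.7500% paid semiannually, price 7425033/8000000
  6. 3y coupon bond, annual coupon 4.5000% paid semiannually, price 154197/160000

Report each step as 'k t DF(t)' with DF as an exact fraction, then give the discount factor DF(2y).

step 1 [0.5y] bond c/2=7/160: DF=(407981/400000 − 7/160·(0))/(1+7/160) = 2443/2500 ≈ 0.977200
step 2 [1y] zero: DF = P = 4753/5000 ≈ 0.950600
step 3 [1.5y] zero: DF = P = 578/625 ≈ 0.924800
step 4 [2y] swap r/2=361/12481: DF=(1 − 361/12481·(0.977200+0.950600+0.924800))/(1+361/12481) = 8917/10000 ≈ 0.891700
step 5 [2.5y] bond c/2=7/800: DF=(7425033/8000000 − 7/800·(0.977200+0.950600+0.924800+0.891700))/(1+7/800) = 2219/2500 ≈ 0.887600
step 6 [3y] bond c/2=9/400: DF=(154197/160000 − 9/400·(0.977200+0.950600+0.924800+0.891700+0.887600))/(1+9/400) = 4203/5000 ≈ 0.840600

1 1/2 2443/2500
2 1 4753/5000
3 3/2 578/625
4 2 8917/10000
5 5/2 2219/2500
6 3 4203/5000
DF(2y) = 8917/10000 ≈ 0.891700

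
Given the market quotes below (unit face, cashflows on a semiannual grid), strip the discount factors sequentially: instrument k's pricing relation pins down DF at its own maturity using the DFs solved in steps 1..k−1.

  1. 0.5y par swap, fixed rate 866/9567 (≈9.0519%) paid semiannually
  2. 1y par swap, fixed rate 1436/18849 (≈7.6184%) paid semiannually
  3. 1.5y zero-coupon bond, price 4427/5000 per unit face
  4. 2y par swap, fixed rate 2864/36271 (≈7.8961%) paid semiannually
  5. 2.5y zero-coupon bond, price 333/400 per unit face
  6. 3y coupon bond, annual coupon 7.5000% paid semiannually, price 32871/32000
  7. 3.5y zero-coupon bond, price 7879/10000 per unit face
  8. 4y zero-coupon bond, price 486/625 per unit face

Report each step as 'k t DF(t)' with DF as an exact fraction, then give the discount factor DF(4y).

step 1 [0.5y] swap r/2=433/9567: DF=(1 − 433/9567·(0))/(1+433/9567) = 9567/10000 ≈ 0.956700
step 2 [1y] swap r/2=718/18849: DF=(1 − 718/18849·(0.956700))/(1+718/18849) = 4641/5000 ≈ 0.928200
step 3 [1.5y] zero: DF = P = 4427/5000 ≈ 0.885400
step 4 [2y] swap r/2=1432/36271: DF=(1 − 1432/36271·(0.956700+0.928200+0.885400))/(1+1432/36271) = 1071/1250 ≈ 0.856800
step 5 [2.5y] zero: DF = P = 333/400 ≈ 0.832500
step 6 [3y] bond c/2=3/80: DF=(32871/32000 − 3/80·(0.956700+0.928200+0.885400+0.856800+0.832500))/(1+3/80) = 8289/10000 ≈ 0.828900
step 7 [3.5y] zero: DF = P = 7879/10000 ≈ 0.787900
step 8 [4y] zero: DF = P = 486/625 ≈ 0.777600

1 1/2 9567/10000
2 1 4641/5000
3 3/2 4427/5000
4 2 1071/1250
5 5/2 333/400
6 3 8289/10000
7 7/2 7879/10000
8 4 486/625
DF(4y) = 486/625 ≈ 0.777600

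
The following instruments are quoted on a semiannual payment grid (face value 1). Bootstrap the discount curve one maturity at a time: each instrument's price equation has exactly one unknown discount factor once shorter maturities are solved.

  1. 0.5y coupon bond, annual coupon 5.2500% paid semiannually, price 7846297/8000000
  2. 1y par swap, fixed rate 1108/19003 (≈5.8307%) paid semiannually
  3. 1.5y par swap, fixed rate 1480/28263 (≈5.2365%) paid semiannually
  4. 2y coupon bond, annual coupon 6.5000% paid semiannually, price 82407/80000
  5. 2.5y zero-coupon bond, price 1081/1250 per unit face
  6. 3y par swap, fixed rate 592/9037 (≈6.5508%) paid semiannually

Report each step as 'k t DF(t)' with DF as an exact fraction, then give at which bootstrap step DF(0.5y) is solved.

step 1 [0.5y] bond c/2=21/800: DF=(7846297/8000000 − 21/800·(0))/(1+21/800) = 9557/10000 ≈ 0.955700
step 2 [1y] swap r/2=554/19003: DF=(1 − 554/19003·(0.955700))/(1+554/19003) = 4723/5000 ≈ 0.944600
step 3 [1.5y] swap r/2=740/28263: DF=(1 − 740/28263·(0.955700+0.944600))/(1+740/28263) = 463/500 ≈ 0.926000
step 4 [2y] bond c/2=13/400: DF=(82407/80000 − 13/400·(0.955700+0.944600+0.926000))/(1+13/400) = 9087/10000 ≈ 0.908700
step 5 [2.5y] zero: DF = P = 1081/1250 ≈ 0.864800
step 6 [3y] swap r/2=296/9037: DF=(1 − 296/9037·(0.955700+0.944600+0.926000+0.908700+0.864800))/(1+296/9037) = 514/625 ≈ 0.822400

1 1/2 9557/10000
2 1 4723/5000
3 3/2 463/500
4 2 9087/10000
5 5/2 1081/1250
6 3 514/625
DF(0.5y) is solved at step 1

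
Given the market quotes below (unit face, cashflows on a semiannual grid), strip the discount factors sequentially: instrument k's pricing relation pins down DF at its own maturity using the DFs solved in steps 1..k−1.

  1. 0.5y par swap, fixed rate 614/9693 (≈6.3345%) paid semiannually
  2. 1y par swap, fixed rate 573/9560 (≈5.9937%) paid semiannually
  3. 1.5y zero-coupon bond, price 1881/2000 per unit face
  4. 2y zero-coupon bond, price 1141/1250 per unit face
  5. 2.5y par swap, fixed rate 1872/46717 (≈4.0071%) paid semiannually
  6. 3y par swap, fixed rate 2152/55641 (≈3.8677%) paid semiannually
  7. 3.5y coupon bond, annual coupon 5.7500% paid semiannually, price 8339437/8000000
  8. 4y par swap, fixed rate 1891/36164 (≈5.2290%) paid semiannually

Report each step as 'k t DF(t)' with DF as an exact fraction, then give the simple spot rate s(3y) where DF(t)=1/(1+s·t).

step 1 [0.5y] swap r/2=307/9693: DF=(1 − 307/9693·(0))/(1+307/9693) = 9693/10000 ≈ 0.969300
step 2 [1y] swap r/2=573/19120: DF=(1 − 573/19120·(0.969300))/(1+573/19120) = 9427/10000 ≈ 0.942700
step 3 [1.5y] zero: DF = P = 1881/2000 ≈ 0.940500
step 4 [2y] zero: DF = P = 1141/1250 ≈ 0.912800
step 5 [2.5y] swap r/2=936/46717: DF=(1 − 936/46717·(0.969300+0.942700+0.940500+0.912800))/(1+936/46717) = 1133/1250 ≈ 0.906400
step 6 [3y] swap r/2=1076/55641: DF=(1 − 1076/55641·(0.969300+0.942700+0.940500+0.912800+0.906400))/(1+1076/55641) = 2231/2500 ≈ 0.892400
step 7 [3.5y] bond c/2=23/800: DF=(8339437/8000000 − 23/800·(0.969300+0.942700+0.940500+0.912800+0.906400+0.892400))/(1+23/800) = 4289/5000 ≈ 0.857800
step 8 [4y] swap r/2=1891/72328: DF=(1 − 1891/72328·(0.969300+0.942700+0.940500+0.912800+0.906400+0.892400+0.857800))/(1+1891/72328) = 8109/10000 ≈ 0.810900

1 1/2 9693/10000
2 1 9427/10000
3 3/2 1881/2000
4 2 1141/1250
5 5/2 1133/1250
6 3 2231/2500
7 7/2 4289/5000
8 4 8109/10000
s(3y) = (1/(2231/2500) − 1)/(3) = 269/6693 ≈ 4.0191%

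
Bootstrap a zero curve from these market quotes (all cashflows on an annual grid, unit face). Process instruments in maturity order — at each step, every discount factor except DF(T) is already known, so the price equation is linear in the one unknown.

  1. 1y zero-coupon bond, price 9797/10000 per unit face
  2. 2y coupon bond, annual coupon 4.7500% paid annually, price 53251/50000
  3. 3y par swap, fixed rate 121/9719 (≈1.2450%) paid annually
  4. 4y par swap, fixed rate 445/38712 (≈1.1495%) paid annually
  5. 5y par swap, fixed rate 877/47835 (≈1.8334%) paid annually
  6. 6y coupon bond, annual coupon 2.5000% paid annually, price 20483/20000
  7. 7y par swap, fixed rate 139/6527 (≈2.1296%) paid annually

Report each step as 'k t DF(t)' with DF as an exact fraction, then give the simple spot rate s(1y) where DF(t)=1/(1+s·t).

1 1 9797/10000
2 2 9723/10000
3 3 9637/10000
4 4 1911/2000
5 5 9123/10000
6 6 353/400
7 7 861/1000
s(1y) = (1/(9797/10000) − 1)/(1) = 203/9797 ≈ 2.0721%

step 1 [1y] zero: DF = P = 9797/10000 ≈ 0.979700
step 2 [2y] bond c/1=19/400: DF=(53251/50000 − 19/400·(0.979700))/(1+19/400) = 9723/10000 ≈ 0.972300
step 3 [3y] swap r/1=121/9719: DF=(1 − 121/9719·(0.979700+0.972300))/(1+121/9719) = 9637/10000 ≈ 0.963700
step 4 [4y] swap r/1=445/38712: DF=(1 − 445/38712·(0.979700+0.972300+0.963700))/(1+445/38712) = 1911/2000 ≈ 0.955500
step 5 [5y] swap r/1=877/47835: DF=(1 − 877/47835·(0.979700+0.972300+0.963700+0.955500))/(1+877/47835) = 9123/10000 ≈ 0.912300
step 6 [6y] bond c/1=1/40: DF=(20483/20000 − 1/40·(0.979700+0.972300+0.963700+0.955500+0.912300))/(1+1/40) = 353/400 ≈ 0.882500
step 7 [7y] swap r/1=139/6527: DF=(1 − 139/6527·(0.979700+0.972300+0.963700+0.955500+0.912300+0.882500))/(1+139/6527) = 861/1000 ≈ 0.861000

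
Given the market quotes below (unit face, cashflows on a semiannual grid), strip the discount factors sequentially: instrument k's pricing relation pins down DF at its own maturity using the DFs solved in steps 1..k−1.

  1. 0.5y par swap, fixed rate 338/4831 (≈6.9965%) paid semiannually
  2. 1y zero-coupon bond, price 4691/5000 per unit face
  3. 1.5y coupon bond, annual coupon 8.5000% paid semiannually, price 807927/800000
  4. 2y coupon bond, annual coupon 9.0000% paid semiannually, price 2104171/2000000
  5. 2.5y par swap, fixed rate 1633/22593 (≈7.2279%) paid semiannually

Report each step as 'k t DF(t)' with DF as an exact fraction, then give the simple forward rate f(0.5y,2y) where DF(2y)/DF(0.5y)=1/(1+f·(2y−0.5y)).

step 1 [0.5y] swap r/2=169/4831: DF=(1 − 169/4831·(0))/(1+169/4831) = 4831/5000 ≈ 0.966200
step 2 [1y] zero: DF = P = 4691/5000 ≈ 0.938200
step 3 [1.5y] bond c/2=17/400: DF=(807927/800000 − 17/400·(0.966200+0.938200))/(1+17/400) = 8911/10000 ≈ 0.891100
step 4 [2y] bond c/2=9/200: DF=(2104171/2000000 − 9/200·(0.966200+0.938200+0.891100))/(1+9/200) = 554/625 ≈ 0.886400
step 5 [2.5y] swap r/2=1633/45186: DF=(1 − 1633/45186·(0.966200+0.938200+0.891100+0.886400))/(1+1633/45186) = 8367/10000 ≈ 0.836700

1 1/2 4831/5000
2 1 4691/5000
3 3/2 8911/10000
4 2 554/625
5 5/2 8367/10000
f(0.5y,2y) = ((4831/5000)/(554/625) − 1)/(3/2) = 133/2216 ≈ 6.0018%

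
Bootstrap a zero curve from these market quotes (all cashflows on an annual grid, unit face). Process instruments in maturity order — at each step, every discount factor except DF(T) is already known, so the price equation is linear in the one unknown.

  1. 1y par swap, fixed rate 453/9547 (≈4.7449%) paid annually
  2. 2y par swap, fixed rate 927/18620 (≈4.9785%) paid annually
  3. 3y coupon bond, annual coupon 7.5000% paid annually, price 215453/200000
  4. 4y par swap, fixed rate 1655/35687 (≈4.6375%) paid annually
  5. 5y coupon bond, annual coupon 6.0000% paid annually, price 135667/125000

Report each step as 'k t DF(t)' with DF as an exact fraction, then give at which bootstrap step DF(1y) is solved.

1 1 9547/10000
2 2 9073/10000
3 3 4361/5000
4 4 1669/2000
5 5 8219/10000
DF(1y) is solved at step 1

step 1 [1y] swap r/1=453/9547: DF=(1 − 453/9547·(0))/(1+453/9547) = 9547/10000 ≈ 0.954700
step 2 [2y] swap r/1=927/18620: DF=(1 − 927/18620·(0.954700))/(1+927/18620) = 9073/10000 ≈ 0.907300
step 3 [3y] bond c/1=3/40: DF=(215453/200000 − 3/40·(0.954700+0.907300))/(1+3/40) = 4361/5000 ≈ 0.872200
step 4 [4y] swap r/1=1655/35687: DF=(1 − 1655/35687·(0.954700+0.907300+0.872200))/(1+1655/35687) = 1669/2000 ≈ 0.834500
step 5 [5y] bond c/1=3/50: DF=(135667/125000 − 3/50·(0.954700+0.907300+0.872200+0.834500))/(1+3/50) = 8219/10000 ≈ 0.821900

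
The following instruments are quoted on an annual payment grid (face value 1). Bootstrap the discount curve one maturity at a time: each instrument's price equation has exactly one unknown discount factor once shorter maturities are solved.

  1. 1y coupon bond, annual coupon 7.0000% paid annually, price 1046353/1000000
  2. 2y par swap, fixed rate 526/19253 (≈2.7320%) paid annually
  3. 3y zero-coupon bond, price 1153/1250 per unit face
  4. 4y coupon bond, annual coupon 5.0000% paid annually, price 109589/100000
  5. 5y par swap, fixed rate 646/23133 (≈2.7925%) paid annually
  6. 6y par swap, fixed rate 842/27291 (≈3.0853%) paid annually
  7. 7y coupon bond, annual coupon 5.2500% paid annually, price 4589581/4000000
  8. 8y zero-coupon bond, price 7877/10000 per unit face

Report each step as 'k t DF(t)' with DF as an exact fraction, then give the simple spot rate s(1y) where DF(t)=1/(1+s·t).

1 1 9779/10000
2 2 4737/5000
3 3 1153/1250
4 4 9081/10000
5 5 2177/2500
6 6 2079/2500
7 7 8179/10000
8 8 7877/10000
s(1y) = (1/(9779/10000) − 1)/(1) = 221/9779 ≈ 2.2599%

step 1 [1y] bond c/1=7/100: DF=(1046353/1000000 − 7/100·(0))/(1+7/100) = 9779/10000 ≈ 0.977900
step 2 [2y] swap r/1=526/19253: DF=(1 − 526/19253·(0.977900))/(1+526/19253) = 4737/5000 ≈ 0.947400
step 3 [3y] zero: DF = P = 1153/1250 ≈ 0.922400
step 4 [4y] bond c/1=1/20: DF=(109589/100000 − 1/20·(0.977900+0.947400+0.922400))/(1+1/20) = 9081/10000 ≈ 0.908100
step 5 [5y] swap r/1=646/23133: DF=(1 − 646/23133·(0.977900+0.947400+0.922400+0.908100))/(1+646/23133) = 2177/2500 ≈ 0.870800
step 6 [6y] swap r/1=842/27291: DF=(1 − 842/27291·(0.977900+0.947400+0.922400+0.908100+0.870800))/(1+842/27291) = 2079/2500 ≈ 0.831600
step 7 [7y] bond c/1=21/400: DF=(4589581/4000000 − 21/400·(0.977900+0.947400+0.922400+0.908100+0.870800+0.831600))/(1+21/400) = 8179/10000 ≈ 0.817900
step 8 [8y] zero: DF = P = 7877/10000 ≈ 0.787700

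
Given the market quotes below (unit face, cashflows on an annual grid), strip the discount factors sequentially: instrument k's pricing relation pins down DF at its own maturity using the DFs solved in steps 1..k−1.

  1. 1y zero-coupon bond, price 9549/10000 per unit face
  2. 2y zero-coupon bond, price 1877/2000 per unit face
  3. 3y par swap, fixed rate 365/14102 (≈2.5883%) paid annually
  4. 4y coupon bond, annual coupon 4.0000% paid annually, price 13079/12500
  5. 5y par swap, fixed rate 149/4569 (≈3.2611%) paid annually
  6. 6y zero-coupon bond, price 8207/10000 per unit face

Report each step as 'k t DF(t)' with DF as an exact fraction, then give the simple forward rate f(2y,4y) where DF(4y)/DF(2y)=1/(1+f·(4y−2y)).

1 1 9549/10000
2 2 1877/2000
3 3 927/1000
4 4 561/625
5 5 851/1000
6 6 8207/10000
f(2y,4y) = ((1877/2000)/(561/625) − 1)/(2) = 409/17952 ≈ 2.2783%

step 1 [1y] zero: DF = P = 9549/10000 ≈ 0.954900
step 2 [2y] zero: DF = P = 1877/2000 ≈ 0.938500
step 3 [3y] swap r/1=365/14102: DF=(1 − 365/14102·(0.954900+0.938500))/(1+365/14102) = 927/1000 ≈ 0.927000
step 4 [4y] bond c/1=1/25: DF=(13079/12500 − 1/25·(0.954900+0.938500+0.927000))/(1+1/25) = 561/625 ≈ 0.897600
step 5 [5y] swap r/1=149/4569: DF=(1 − 149/4569·(0.954900+0.938500+0.927000+0.897600))/(1+149/4569) = 851/1000 ≈ 0.851000
step 6 [6y] zero: DF = P = 8207/10000 ≈ 0.820700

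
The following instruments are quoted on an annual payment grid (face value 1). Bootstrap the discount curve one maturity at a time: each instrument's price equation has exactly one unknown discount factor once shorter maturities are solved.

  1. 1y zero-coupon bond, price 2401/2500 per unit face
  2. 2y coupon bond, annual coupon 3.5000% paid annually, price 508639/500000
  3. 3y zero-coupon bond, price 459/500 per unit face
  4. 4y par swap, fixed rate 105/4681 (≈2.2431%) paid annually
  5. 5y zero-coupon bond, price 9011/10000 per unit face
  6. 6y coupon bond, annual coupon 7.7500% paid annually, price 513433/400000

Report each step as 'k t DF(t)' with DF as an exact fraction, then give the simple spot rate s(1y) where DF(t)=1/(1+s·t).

step 1 [1y] zero: DF = P = 2401/2500 ≈ 0.960400
step 2 [2y] bond c/1=7/200: DF=(508639/500000 − 7/200·(0.960400))/(1+7/200) = 594/625 ≈ 0.950400
step 3 [3y] zero: DF = P = 459/500 ≈ 0.918000
step 4 [4y] swap r/1=105/4681: DF=(1 − 105/4681·(0.960400+0.950400+0.918000))/(1+105/4681) = 229/250 ≈ 0.916000
step 5 [5y] zero: DF = P = 9011/10000 ≈ 0.901100
step 6 [6y] bond c/1=31/400: DF=(513433/400000 − 31/400·(0.960400+0.950400+0.918000+0.916000+0.901100))/(1+31/400) = 8571/10000 ≈ 0.857100

1 1 2401/2500
2 2 594/625
3 3 459/500
4 4 229/250
5 5 9011/10000
6 6 8571/10000
s(1y) = (1/(2401/2500) − 1)/(1) = 99/2401 ≈ 4.1233%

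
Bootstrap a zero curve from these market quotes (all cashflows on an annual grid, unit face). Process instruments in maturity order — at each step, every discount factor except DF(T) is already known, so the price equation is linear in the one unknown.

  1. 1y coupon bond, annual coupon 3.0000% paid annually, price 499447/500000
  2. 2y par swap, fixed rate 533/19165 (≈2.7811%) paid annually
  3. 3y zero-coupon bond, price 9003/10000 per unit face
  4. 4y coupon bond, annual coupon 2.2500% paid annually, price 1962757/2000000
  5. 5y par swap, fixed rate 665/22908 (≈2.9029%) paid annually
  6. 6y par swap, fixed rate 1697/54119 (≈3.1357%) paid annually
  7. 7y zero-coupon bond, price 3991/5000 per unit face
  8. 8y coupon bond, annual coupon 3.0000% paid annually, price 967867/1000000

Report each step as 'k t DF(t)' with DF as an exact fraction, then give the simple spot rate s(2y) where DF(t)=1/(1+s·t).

1 1 4849/5000
2 2 9467/10000
3 3 9003/10000
4 4 4489/5000
5 5 867/1000
6 6 8303/10000
7 7 3991/5000
8 8 1897/2500
s(2y) = (1/(9467/10000) − 1)/(2) = 533/18934 ≈ 2.8150%

step 1 [1y] bond c/1=3/100: DF=(499447/500000 − 3/100·(0))/(1+3/100) = 4849/5000 ≈ 0.969800
step 2 [2y] swap r/1=533/19165: DF=(1 − 533/19165·(0.969800))/(1+533/19165) = 9467/10000 ≈ 0.946700
step 3 [3y] zero: DF = P = 9003/10000 ≈ 0.900300
step 4 [4y] bond c/1=9/400: DF=(1962757/2000000 − 9/400·(0.969800+0.946700+0.900300))/(1+9/400) = 4489/5000 ≈ 0.897800
step 5 [5y] swap r/1=665/22908: DF=(1 − 665/22908·(0.969800+0.946700+0.900300+0.897800))/(1+665/22908) = 867/1000 ≈ 0.867000
step 6 [6y] swap r/1=1697/54119: DF=(1 − 1697/54119·(0.969800+0.946700+0.900300+0.897800+0.867000))/(1+1697/54119) = 8303/10000 ≈ 0.830300
step 7 [7y] zero: DF = P = 3991/5000 ≈ 0.798200
step 8 [8y] bond c/1=3/100: DF=(967867/1000000 − 3/100·(0.969800+0.946700+0.900300+0.897800+0.867000+0.830300+0.798200))/(1+3/100) = 1897/2500 ≈ 0.758800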